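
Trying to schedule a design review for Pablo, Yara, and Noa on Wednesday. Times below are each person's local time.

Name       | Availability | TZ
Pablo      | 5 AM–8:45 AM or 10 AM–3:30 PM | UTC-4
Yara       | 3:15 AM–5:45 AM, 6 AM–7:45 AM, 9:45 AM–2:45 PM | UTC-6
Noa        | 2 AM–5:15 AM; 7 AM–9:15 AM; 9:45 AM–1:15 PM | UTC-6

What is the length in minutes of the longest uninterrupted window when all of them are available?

Pablo in UTC: 09:00-12:45, 14:00-19:30 (add 4h to convert from UTC-4).
Yara in UTC: 09:15-11:45, 12:00-13:45, 15:45-20:45 (add 6h to convert from UTC-6).
Noa in UTC: 08:00-11:15, 13:00-15:15, 15:45-19:15 (add 6h to convert from UTC-6).
Pablo ∩ Yara: 09:15-11:45, 12:00-12:45, 15:45-19:30.
Pablo ∩ Yara ∩ Noa: 09:15-11:15, 15:45-19:15.
So the common availability across everyone is 09:15-11:15, 15:45-19:15.
The longest is 15:45-19:15 at 210 minutes.

210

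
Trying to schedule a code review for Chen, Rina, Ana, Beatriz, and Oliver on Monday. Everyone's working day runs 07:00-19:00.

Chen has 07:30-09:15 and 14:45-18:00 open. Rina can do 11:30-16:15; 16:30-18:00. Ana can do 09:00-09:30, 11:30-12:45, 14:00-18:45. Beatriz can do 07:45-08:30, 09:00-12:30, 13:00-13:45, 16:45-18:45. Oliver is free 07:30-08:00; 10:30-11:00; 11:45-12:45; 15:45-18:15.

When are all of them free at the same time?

Chen ∩ Rina: 14:45-16:15, 16:30-18:00.
Chen ∩ Rina ∩ Ana: 14:45-16:15, 16:30-18:00.
Chen ∩ Rina ∩ Ana ∩ Beatriz: 16:45-18:00.
Chen ∩ Rina ∩ Ana ∩ Beatriz ∩ Oliver: 16:45-18:00.
Those are the intersection windows.

16:45-18:00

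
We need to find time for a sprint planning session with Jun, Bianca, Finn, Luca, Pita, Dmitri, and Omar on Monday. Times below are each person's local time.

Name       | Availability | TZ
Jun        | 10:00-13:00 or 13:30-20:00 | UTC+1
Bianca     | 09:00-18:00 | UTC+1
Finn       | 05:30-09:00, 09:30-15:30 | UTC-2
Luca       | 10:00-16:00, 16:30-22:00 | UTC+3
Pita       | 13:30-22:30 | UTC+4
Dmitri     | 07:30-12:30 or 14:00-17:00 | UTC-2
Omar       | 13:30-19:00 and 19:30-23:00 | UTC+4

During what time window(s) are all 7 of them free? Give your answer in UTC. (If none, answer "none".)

09:30-11:00, 11:30-12:00, 12:30-13:00, 13:30-14:30, 16:00-17:00

Jun in UTC: 09:00-12:00, 12:30-19:00 (subtract 1h to convert from UTC+1).
Bianca in UTC: 08:00-17:00 (subtract 1h to convert from UTC+1).
Finn in UTC: 07:30-11:00, 11:30-17:30 (add 2h to convert from UTC-2).
Luca in UTC: 07:00-13:00, 13:30-19:00 (subtract 3h to convert from UTC+3).
Pita in UTC: 09:30-18:30 (subtract 4h to convert from UTC+4).
Dmitri in UTC: 09:30-14:30, 16:00-19:00 (add 2h to convert from UTC-2).
Omar in UTC: 09:30-15:00, 15:30-19:00 (subtract 4h to convert from UTC+4).
Jun ∩ Bianca: 09:00-12:00, 12:30-17:00.
Jun ∩ Bianca ∩ Finn: 09:00-11:00, 11:30-12:00, 12:30-17:00.
Jun ∩ Bianca ∩ Finn ∩ Luca: 09:00-11:00, 11:30-12:00, 12:30-13:00, 13:30-17:00.
Jun ∩ Bianca ∩ Finn ∩ Luca ∩ Pita: 09:30-11:00, 11:30-12:00, 12:30-13:00, 13:30-17:00.
Jun ∩ Bianca ∩ Finn ∩ Luca ∩ Pita ∩ Dmitri: 09:30-11:00, 11:30-12:00, 12:30-13:00, 13:30-14:30, 16:00-17:00.
Jun ∩ Bianca ∩ Finn ∩ Luca ∩ Pita ∩ Dmitri ∩ Omar: 09:30-11:00, 11:30-12:00, 12:30-13:00, 13:30-14:30, 16:00-17:00.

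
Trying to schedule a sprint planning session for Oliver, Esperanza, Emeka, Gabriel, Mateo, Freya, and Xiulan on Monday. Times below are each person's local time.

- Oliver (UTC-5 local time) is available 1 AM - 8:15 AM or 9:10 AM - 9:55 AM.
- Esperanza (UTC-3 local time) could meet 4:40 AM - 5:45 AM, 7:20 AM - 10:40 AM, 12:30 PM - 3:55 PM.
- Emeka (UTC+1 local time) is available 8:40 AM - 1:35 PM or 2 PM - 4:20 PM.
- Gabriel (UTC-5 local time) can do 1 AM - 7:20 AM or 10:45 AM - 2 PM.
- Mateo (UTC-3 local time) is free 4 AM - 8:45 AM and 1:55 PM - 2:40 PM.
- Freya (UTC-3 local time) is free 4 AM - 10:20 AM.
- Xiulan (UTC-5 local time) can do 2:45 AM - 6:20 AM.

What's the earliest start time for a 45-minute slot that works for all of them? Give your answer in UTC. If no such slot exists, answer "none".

07:45

Oliver in UTC: 06:00-13:15, 14:10-14:55 (add 5h to convert from UTC-5).
Esperanza in UTC: 07:40-08:45, 10:20-13:40, 15:30-18:55 (add 3h to convert from UTC-3).
Emeka in UTC: 07:40-12:35, 13:00-15:20 (subtract 1h to convert from UTC+1).
Gabriel in UTC: 06:00-12:20, 15:45-19:00 (add 5h to convert from UTC-5).
Mateo in UTC: 07:00-11:45, 16:55-17:40 (add 3h to convert from UTC-3).
Freya in UTC: 07:00-13:20 (add 3h to convert from UTC-3).
Xiulan in UTC: 07:45-11:20 (add 5h to convert from UTC-5).
Oliver ∩ Esperanza: 07:40-08:45, 10:20-13:15.
Oliver ∩ Esperanza ∩ Emeka: 07:40-08:45, 10:20-12:35, 13:00-13:15.
Oliver ∩ Esperanza ∩ Emeka ∩ Gabriel: 07:40-08:45, 10:20-12:20.
Oliver ∩ Esperanza ∩ Emeka ∩ Gabriel ∩ Mateo: 07:40-08:45, 10:20-11:45.
Oliver ∩ Esperanza ∩ Emeka ∩ Gabriel ∩ Mateo ∩ Freya: 07:40-08:45, 10:20-11:45.
Oliver ∩ Esperanza ∩ Emeka ∩ Gabriel ∩ Mateo ∩ Freya ∩ Xiulan: 07:45-08:45, 10:20-11:20.
The first common window of at least 45 minutes is 07:45-08:45, so the earliest start is 07:45.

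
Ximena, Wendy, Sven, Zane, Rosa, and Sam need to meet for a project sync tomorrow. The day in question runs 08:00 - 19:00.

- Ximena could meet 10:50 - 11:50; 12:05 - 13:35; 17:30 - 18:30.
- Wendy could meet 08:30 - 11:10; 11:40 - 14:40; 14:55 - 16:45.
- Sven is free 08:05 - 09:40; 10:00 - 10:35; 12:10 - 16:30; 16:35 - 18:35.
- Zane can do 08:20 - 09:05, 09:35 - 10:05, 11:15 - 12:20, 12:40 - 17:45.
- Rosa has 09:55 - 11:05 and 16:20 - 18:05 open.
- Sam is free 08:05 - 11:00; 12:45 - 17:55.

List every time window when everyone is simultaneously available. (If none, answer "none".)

none

Ximena ∩ Wendy: 10:50-11:10, 11:40-11:50, 12:05-13:35.
Ximena ∩ Wendy ∩ Sven: 12:10-13:35.
Ximena ∩ Wendy ∩ Sven ∩ Zane: 12:10-12:20, 12:40-13:35.
Ximena ∩ Wendy ∩ Sven ∩ Zane ∩ Rosa: ∅.
Ximena ∩ Wendy ∩ Sven ∩ Zane ∩ Rosa ∩ Sam: ∅.
There is no time when everyone is free.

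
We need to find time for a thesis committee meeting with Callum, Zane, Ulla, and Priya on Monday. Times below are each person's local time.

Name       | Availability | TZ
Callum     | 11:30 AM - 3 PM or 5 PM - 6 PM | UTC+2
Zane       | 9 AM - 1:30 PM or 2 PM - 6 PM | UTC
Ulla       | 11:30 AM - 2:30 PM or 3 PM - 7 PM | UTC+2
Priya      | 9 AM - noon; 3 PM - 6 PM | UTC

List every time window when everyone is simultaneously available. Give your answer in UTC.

09:30-12:00, 15:00-16:00

Callum in UTC: 09:30-13:00, 15:00-16:00 (subtract 2h to convert from UTC+2).
Zane in UTC: 09:00-13:30, 14:00-18:00.
Ulla in UTC: 09:30-12:30, 13:00-17:00 (subtract 2h to convert from UTC+2).
Priya in UTC: 09:00-12:00, 15:00-18:00.
Callum ∩ Zane: 09:30-13:00, 15:00-16:00.
Callum ∩ Zane ∩ Ulla: 09:30-12:30, 15:00-16:00.
Callum ∩ Zane ∩ Ulla ∩ Priya: 09:30-12:00, 15:00-16:00.
Those are the intersection windows.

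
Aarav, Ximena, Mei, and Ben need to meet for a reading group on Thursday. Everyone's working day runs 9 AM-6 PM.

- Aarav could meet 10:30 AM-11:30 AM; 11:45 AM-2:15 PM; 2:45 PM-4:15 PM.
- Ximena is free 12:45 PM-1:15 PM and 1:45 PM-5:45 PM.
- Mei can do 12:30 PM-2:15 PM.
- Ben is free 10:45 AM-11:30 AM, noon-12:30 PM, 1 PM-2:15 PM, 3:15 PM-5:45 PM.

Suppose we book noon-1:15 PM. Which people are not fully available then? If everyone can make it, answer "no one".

Aarav: free for 12:00-13:15. Ximena: not fully free for 12:00-13:15. Mei: not fully free for 12:00-13:15. Ben: not fully free for 12:00-13:15.

Ben, Mei, Ximena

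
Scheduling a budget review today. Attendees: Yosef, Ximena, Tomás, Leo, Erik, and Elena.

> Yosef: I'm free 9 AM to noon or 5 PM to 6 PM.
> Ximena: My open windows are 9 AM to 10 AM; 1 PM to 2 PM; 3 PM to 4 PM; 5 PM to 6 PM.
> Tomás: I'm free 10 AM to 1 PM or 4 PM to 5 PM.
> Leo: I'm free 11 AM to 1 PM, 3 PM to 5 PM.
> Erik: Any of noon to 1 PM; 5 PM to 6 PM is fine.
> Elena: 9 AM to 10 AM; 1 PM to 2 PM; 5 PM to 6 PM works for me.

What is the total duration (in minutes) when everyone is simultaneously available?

Yosef ∩ Ximena: 09:00-10:00, 17:00-18:00.
Yosef ∩ Ximena ∩ Tomás: ∅.
Yosef ∩ Ximena ∩ Tomás ∩ Leo: ∅.
Yosef ∩ Ximena ∩ Tomás ∩ Leo ∩ Erik: ∅.
Yosef ∩ Ximena ∩ Tomás ∩ Leo ∩ Erik ∩ Elena: ∅.
There is no time when everyone is free.
There is no common window, so the total is 0 minutes.

0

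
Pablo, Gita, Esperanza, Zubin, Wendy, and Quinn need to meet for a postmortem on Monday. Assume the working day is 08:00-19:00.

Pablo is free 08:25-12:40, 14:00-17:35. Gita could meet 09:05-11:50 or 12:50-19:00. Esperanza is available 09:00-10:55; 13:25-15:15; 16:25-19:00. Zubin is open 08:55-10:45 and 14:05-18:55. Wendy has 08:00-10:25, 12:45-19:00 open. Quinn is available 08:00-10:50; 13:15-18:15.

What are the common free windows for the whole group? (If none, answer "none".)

09:05-10:25, 14:05-15:15, 16:25-17:35

Pablo ∩ Gita: 09:05-11:50, 14:00-17:35.
Pablo ∩ Gita ∩ Esperanza: 09:05-10:55, 14:00-15:15, 16:25-17:35.
Pablo ∩ Gita ∩ Esperanza ∩ Zubin: 09:05-10:45, 14:05-15:15, 16:25-17:35.
Pablo ∩ Gita ∩ Esperanza ∩ Zubin ∩ Wendy: 09:05-10:25, 14:05-15:15, 16:25-17:35.
Pablo ∩ Gita ∩ Esperanza ∩ Zubin ∩ Wendy ∩ Quinn: 09:05-10:25, 14:05-15:15, 16:25-17:35.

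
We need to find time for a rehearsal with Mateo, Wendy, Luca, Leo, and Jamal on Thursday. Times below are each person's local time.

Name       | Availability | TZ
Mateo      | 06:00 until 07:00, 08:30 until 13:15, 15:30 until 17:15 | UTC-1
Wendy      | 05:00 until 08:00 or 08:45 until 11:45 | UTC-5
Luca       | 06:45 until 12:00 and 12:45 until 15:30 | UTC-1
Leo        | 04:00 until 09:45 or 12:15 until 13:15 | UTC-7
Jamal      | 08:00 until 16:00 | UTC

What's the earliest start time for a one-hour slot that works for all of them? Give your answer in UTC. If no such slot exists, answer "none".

11:00

Mateo in UTC: 07:00-08:00, 09:30-14:15, 16:30-18:15 (add 1h to convert from UTC-1).
Wendy in UTC: 10:00-13:00, 13:45-16:45 (add 5h to convert from UTC-5).
Luca in UTC: 07:45-13:00, 13:45-16:30 (add 1h to convert from UTC-1).
Leo in UTC: 11:00-16:45, 19:15-20:15 (add 7h to convert from UTC-7).
Jamal in UTC: 08:00-16:00.
Mateo ∩ Wendy: 10:00-13:00, 13:45-14:15, 16:30-16:45.
Mateo ∩ Wendy ∩ Luca: 10:00-13:00, 13:45-14:15.
Mateo ∩ Wendy ∩ Luca ∩ Leo: 11:00-13:00, 13:45-14:15.
Mateo ∩ Wendy ∩ Luca ∩ Leo ∩ Jamal: 11:00-13:00, 13:45-14:15.
The first common window of at least 60 minutes is 11:00-13:00, so the earliest start is 11:00.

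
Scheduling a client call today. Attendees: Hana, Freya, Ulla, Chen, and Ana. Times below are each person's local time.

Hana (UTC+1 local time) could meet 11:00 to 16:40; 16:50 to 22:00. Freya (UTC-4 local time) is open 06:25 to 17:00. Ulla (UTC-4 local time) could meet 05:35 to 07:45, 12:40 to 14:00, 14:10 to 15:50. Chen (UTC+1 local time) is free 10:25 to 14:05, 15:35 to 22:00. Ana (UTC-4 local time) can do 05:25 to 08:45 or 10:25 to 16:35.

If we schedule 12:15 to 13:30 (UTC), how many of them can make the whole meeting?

Hana in UTC: 10:00-15:40, 15:50-21:00 (subtract 1h to convert from UTC+1).
Freya in UTC: 10:25-21:00 (add 4h to convert from UTC-4).
Ulla in UTC: 09:35-11:45, 16:40-18:00, 18:10-19:50 (add 4h to convert from UTC-4).
Chen in UTC: 09:25-13:05, 14:35-21:00 (subtract 1h to convert from UTC+1).
Ana in UTC: 09:25-12:45, 14:25-20:35 (add 4h to convert from UTC-4).
Hana and Freya can make the full 12:15-13:30 slot — that's 2.

2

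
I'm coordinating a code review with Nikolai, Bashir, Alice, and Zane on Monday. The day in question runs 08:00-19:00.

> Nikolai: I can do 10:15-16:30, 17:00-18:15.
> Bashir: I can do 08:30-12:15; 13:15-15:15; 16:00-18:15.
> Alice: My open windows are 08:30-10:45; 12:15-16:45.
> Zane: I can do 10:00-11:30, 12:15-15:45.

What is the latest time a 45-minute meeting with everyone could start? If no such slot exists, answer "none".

14:30

Nikolai ∩ Bashir: 10:15-12:15, 13:15-15:15, 16:00-16:30, 17:00-18:15.
Nikolai ∩ Bashir ∩ Alice: 10:15-10:45, 13:15-15:15, 16:00-16:30.
Nikolai ∩ Bashir ∩ Alice ∩ Zane: 10:15-10:45, 13:15-15:15.
The last common window of at least 45 minutes is 13:15-15:15; a 45-minute meeting can start as late as 14:30 and still end by 15:15.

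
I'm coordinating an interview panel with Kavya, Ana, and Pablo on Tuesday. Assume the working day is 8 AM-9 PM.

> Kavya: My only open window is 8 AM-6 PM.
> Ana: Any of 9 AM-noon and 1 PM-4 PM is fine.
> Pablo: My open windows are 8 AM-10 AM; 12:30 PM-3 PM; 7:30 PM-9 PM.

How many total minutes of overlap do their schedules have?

Kavya ∩ Ana: 09:00-12:00, 13:00-16:00.
Kavya ∩ Ana ∩ Pablo: 09:00-10:00, 13:00-15:00.
So the common availability across everyone is 09:00-10:00, 13:00-15:00.
Summing the common windows: 60 + 120 = 180 minutes.

180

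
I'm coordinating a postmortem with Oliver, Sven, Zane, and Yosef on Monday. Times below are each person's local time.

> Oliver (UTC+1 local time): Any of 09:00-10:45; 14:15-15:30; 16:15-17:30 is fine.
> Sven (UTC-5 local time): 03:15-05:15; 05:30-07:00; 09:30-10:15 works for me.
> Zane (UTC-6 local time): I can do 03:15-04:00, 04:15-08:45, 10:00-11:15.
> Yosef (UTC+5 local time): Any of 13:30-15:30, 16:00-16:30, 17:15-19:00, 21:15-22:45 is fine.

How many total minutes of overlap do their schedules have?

30

Oliver in UTC: 08:00-09:45, 13:15-14:30, 15:15-16:30 (subtract 1h to convert from UTC+1).
Sven in UTC: 08:15-10:15, 10:30-12:00, 14:30-15:15 (add 5h to convert from UTC-5).
Zane in UTC: 09:15-10:00, 10:15-14:45, 16:00-17:15 (add 6h to convert from UTC-6).
Yosef in UTC: 08:30-10:30, 11:00-11:30, 12:15-14:00, 16:15-17:45 (subtract 5h to convert from UTC+5).
Oliver ∩ Sven: 08:15-09:45.
Oliver ∩ Sven ∩ Zane: 09:15-09:45.
Oliver ∩ Sven ∩ Zane ∩ Yosef: 09:15-09:45.
Those are the intersection windows.
That's a single block of 30 minutes.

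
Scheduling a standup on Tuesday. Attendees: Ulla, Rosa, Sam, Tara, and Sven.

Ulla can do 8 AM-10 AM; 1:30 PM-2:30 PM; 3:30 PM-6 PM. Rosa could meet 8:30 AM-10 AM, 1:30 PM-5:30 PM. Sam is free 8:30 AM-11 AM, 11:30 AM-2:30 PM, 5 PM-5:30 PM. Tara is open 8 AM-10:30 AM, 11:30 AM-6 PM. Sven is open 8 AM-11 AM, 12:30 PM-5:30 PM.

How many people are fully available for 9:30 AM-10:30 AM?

3

Sam, Tara, and Sven can make the full 09:30-10:30 slot — that's 3.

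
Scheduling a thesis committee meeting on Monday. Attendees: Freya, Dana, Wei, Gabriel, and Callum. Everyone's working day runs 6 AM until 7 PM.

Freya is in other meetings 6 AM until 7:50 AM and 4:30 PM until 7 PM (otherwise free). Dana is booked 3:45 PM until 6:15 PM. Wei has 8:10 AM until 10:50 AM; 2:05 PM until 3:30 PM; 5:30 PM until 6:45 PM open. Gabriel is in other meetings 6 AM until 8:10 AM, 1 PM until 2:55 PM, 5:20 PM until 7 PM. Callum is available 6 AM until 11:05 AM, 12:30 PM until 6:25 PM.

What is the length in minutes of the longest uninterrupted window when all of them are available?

Freya free: 07:50-16:30 (invert busy blocks within the working day).
Dana free: 06:00-15:45, 18:15-19:00 (invert busy blocks within the working day).
Wei free: 08:10-10:50, 14:05-15:30, 17:30-18:45.
Gabriel free: 08:10-13:00, 14:55-17:20 (invert busy blocks within the working day).
Callum free: 06:00-11:05, 12:30-18:25.
Freya ∩ Dana: 07:50-15:45.
Freya ∩ Dana ∩ Wei: 08:10-10:50, 14:05-15:30.
Freya ∩ Dana ∩ Wei ∩ Gabriel: 08:10-10:50, 14:55-15:30.
Freya ∩ Dana ∩ Wei ∩ Gabriel ∩ Callum: 08:10-10:50, 14:55-15:30.
Those are the intersection windows.
The longest is 08:10-10:50 at 160 minutes.

160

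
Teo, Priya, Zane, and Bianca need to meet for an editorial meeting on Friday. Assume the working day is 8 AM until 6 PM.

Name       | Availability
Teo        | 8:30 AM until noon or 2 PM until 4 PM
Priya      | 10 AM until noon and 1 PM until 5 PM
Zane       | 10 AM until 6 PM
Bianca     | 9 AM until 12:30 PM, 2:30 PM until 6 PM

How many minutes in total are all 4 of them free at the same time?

Teo ∩ Priya: 10:00-12:00, 14:00-16:00.
Teo ∩ Priya ∩ Zane: 10:00-12:00, 14:00-16:00.
Teo ∩ Priya ∩ Zane ∩ Bianca: 10:00-12:00, 14:30-16:00.
Those are the intersection windows.
Summing the common windows: 120 + 90 = 210 minutes.

210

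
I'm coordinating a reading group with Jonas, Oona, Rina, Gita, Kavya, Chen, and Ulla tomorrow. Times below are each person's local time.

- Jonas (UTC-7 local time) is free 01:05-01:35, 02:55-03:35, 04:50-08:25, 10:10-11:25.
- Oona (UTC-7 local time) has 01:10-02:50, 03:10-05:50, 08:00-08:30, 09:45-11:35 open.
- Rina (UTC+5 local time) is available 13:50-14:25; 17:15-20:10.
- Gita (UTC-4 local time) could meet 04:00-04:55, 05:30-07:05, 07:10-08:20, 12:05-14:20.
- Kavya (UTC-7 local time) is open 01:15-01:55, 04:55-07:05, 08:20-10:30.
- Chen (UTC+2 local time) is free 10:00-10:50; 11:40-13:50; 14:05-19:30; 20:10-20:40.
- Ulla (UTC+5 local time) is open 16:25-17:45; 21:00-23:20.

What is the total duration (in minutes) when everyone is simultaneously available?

Jonas in UTC: 08:05-08:35, 09:55-10:35, 11:50-15:25, 17:10-18:25 (add 7h to convert from UTC-7).
Oona in UTC: 08:10-09:50, 10:10-12:50, 15:00-15:30, 16:45-18:35 (add 7h to convert from UTC-7).
Rina in UTC: 08:50-09:25, 12:15-15:10 (subtract 5h to convert from UTC+5).
Gita in UTC: 08:00-08:55, 09:30-11:05, 11:10-12:20, 16:05-18:20 (add 4h to convert from UTC-4).
Kavya in UTC: 08:15-08:55, 11:55-14:05, 15:20-17:30 (add 7h to convert from UTC-7).
Chen in UTC: 08:00-08:50, 09:40-11:50, 12:05-17:30, 18:10-18:40 (subtract 2h to convert from UTC+2).
Ulla in UTC: 11:25-12:45, 16:00-18:20 (subtract 5h to convert from UTC+5).
Jonas ∩ Oona: 08:10-08:35, 10:10-10:35, 11:50-12:50, 15:00-15:25, 17:10-18:25.
Jonas ∩ Oona ∩ Rina: 12:15-12:50, 15:00-15:10.
Jonas ∩ Oona ∩ Rina ∩ Gita: 12:15-12:20.
Jonas ∩ Oona ∩ Rina ∩ Gita ∩ Kavya: 12:15-12:20.
Jonas ∩ Oona ∩ Rina ∩ Gita ∩ Kavya ∩ Chen: 12:15-12:20.
Jonas ∩ Oona ∩ Rina ∩ Gita ∩ Kavya ∩ Chen ∩ Ulla: 12:15-12:20.
That's a single block of 5 minutes.

5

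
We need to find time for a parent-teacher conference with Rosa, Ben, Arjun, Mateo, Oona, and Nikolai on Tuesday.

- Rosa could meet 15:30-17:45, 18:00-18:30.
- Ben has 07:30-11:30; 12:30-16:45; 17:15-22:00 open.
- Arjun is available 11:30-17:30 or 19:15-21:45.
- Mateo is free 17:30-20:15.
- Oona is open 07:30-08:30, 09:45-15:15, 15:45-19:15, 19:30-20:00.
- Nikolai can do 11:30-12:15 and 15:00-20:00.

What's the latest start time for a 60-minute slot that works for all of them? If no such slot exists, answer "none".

none

Rosa ∩ Ben: 15:30-16:45, 17:15-17:45, 18:00-18:30.
Rosa ∩ Ben ∩ Arjun: 15:30-16:45, 17:15-17:30.
Rosa ∩ Ben ∩ Arjun ∩ Mateo: ∅.
Rosa ∩ Ben ∩ Arjun ∩ Mateo ∩ Oona: ∅.
Rosa ∩ Ben ∩ Arjun ∩ Mateo ∩ Oona ∩ Nikolai: ∅.
There is no time when everyone is free.
No common window is at least 60 minutes long.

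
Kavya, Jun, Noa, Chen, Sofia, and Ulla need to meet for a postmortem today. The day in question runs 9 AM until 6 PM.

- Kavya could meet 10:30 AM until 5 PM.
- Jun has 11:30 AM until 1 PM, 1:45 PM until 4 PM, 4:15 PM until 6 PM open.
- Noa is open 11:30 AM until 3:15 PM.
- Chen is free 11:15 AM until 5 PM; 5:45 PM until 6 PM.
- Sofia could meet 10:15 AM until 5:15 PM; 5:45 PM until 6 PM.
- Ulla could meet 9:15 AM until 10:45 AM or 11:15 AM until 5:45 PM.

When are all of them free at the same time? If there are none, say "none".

Kavya ∩ Jun: 11:30-13:00, 13:45-16:00, 16:15-17:00.
Kavya ∩ Jun ∩ Noa: 11:30-13:00, 13:45-15:15.
Kavya ∩ Jun ∩ Noa ∩ Chen: 11:30-13:00, 13:45-15:15.
Kavya ∩ Jun ∩ Noa ∩ Chen ∩ Sofia: 11:30-13:00, 13:45-15:15.
Kavya ∩ Jun ∩ Noa ∩ Chen ∩ Sofia ∩ Ulla: 11:30-13:00, 13:45-15:15.
So the common availability across everyone is 11:30-13:00, 13:45-15:15.

11:30-13:00, 13:45-15:15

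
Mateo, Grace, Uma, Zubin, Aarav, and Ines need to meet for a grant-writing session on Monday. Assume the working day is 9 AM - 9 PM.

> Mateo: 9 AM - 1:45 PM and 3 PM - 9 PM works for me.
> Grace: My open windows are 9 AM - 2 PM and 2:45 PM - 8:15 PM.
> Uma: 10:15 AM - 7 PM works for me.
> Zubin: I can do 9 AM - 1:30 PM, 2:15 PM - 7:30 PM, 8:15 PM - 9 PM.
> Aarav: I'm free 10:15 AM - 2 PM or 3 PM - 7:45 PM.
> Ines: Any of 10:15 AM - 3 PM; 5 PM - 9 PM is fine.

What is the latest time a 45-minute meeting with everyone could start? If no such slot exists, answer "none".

18:15

Mateo ∩ Grace: 09:00-13:45, 15:00-20:15.
Mateo ∩ Grace ∩ Uma: 10:15-13:45, 15:00-19:00.
Mateo ∩ Grace ∩ Uma ∩ Zubin: 10:15-13:30, 15:00-19:00.
Mateo ∩ Grace ∩ Uma ∩ Zubin ∩ Aarav: 10:15-13:30, 15:00-19:00.
Mateo ∩ Grace ∩ Uma ∩ Zubin ∩ Aarav ∩ Ines: 10:15-13:30, 17:00-19:00.
The last common window of at least 45 minutes is 17:00-19:00; a 45-minute meeting can start as late as 18:15 and still end by 19:00.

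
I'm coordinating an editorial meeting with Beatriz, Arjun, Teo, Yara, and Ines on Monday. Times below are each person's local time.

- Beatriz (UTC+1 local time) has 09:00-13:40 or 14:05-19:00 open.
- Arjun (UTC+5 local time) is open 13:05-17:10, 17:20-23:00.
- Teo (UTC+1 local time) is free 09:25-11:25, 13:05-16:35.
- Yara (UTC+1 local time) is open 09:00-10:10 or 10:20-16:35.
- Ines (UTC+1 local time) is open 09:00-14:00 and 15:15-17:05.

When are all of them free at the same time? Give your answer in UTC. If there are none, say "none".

08:25-09:10, 09:20-10:25, 12:05-12:10, 12:20-12:40, 14:15-15:35

Beatriz in UTC: 08:00-12:40, 13:05-18:00 (subtract 1h to convert from UTC+1).
Arjun in UTC: 08:05-12:10, 12:20-18:00 (subtract 5h to convert from UTC+5).
Teo in UTC: 08:25-10:25, 12:05-15:35 (subtract 1h to convert from UTC+1).
Yara in UTC: 08:00-09:10, 09:20-15:35 (subtract 1h to convert from UTC+1).
Ines in UTC: 08:00-13:00, 14:15-16:05 (subtract 1h to convert from UTC+1).
Beatriz ∩ Arjun: 08:05-12:10, 12:20-12:40, 13:05-18:00.
Beatriz ∩ Arjun ∩ Teo: 08:25-10:25, 12:05-12:10, 12:20-12:40, 13:05-15:35.
Beatriz ∩ Arjun ∩ Teo ∩ Yara: 08:25-09:10, 09:20-10:25, 12:05-12:10, 12:20-12:40, 13:05-15:35.
Beatriz ∩ Arjun ∩ Teo ∩ Yara ∩ Ines: 08:25-09:10, 09:20-10:25, 12:05-12:10, 12:20-12:40, 14:15-15:35.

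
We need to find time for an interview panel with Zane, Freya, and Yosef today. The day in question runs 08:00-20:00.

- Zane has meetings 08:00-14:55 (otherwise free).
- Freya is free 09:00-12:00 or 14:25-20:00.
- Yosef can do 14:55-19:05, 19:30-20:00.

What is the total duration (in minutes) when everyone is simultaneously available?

Zane free: 14:55-20:00 (invert busy blocks within the working day).
Freya free: 09:00-12:00, 14:25-20:00.
Yosef free: 14:55-19:05, 19:30-20:00.
Zane ∩ Freya: 14:55-20:00.
Zane ∩ Freya ∩ Yosef: 14:55-19:05, 19:30-20:00.
Summing the common windows: 250 + 30 = 280 minutes.

280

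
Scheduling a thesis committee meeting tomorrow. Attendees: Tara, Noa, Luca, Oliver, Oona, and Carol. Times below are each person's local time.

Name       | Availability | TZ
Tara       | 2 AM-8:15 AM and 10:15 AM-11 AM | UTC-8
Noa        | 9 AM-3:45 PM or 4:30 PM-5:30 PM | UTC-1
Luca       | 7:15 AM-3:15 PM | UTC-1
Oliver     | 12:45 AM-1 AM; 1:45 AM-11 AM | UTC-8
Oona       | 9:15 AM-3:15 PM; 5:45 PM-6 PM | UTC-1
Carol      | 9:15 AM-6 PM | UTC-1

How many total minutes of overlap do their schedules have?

Tara in UTC: 10:00-16:15, 18:15-19:00 (add 8h to convert from UTC-8).
Noa in UTC: 10:00-16:45, 17:30-18:30 (add 1h to convert from UTC-1).
Luca in UTC: 08:15-16:15 (add 1h to convert from UTC-1).
Oliver in UTC: 08:45-09:00, 09:45-19:00 (add 8h to convert from UTC-8).
Oona in UTC: 10:15-16:15, 18:45-19:00 (add 1h to convert from UTC-1).
Carol in UTC: 10:15-19:00 (add 1h to convert from UTC-1).
Tara ∩ Noa: 10:00-16:15, 18:15-18:30.
Tara ∩ Noa ∩ Luca: 10:00-16:15.
Tara ∩ Noa ∩ Luca ∩ Oliver: 10:00-16:15.
Tara ∩ Noa ∩ Luca ∩ Oliver ∩ Oona: 10:15-16:15.
Tara ∩ Noa ∩ Luca ∩ Oliver ∩ Oona ∩ Carol: 10:15-16:15.
Those are the intersection windows.
That's a single block of 360 minutes.

360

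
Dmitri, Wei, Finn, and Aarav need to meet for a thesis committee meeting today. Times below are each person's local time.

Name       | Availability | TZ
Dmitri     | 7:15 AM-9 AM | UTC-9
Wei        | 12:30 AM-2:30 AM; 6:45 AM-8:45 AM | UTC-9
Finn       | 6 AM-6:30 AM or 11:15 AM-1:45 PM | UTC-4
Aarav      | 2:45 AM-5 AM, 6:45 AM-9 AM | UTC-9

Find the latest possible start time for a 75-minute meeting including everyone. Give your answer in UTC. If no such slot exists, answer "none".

16:30

Dmitri in UTC: 16:15-18:00 (add 9h to convert from UTC-9).
Wei in UTC: 09:30-11:30, 15:45-17:45 (add 9h to convert from UTC-9).
Finn in UTC: 10:00-10:30, 15:15-17:45 (add 4h to convert from UTC-4).
Aarav in UTC: 11:45-14:00, 15:45-18:00 (add 9h to convert from UTC-9).
Dmitri ∩ Wei: 16:15-17:45.
Dmitri ∩ Wei ∩ Finn: 16:15-17:45.
Dmitri ∩ Wei ∩ Finn ∩ Aarav: 16:15-17:45.
So the common availability across everyone is 16:15-17:45.
The last common window of at least 75 minutes is 16:15-17:45; a 75-minute meeting can start as late as 16:30 and still end by 17:45.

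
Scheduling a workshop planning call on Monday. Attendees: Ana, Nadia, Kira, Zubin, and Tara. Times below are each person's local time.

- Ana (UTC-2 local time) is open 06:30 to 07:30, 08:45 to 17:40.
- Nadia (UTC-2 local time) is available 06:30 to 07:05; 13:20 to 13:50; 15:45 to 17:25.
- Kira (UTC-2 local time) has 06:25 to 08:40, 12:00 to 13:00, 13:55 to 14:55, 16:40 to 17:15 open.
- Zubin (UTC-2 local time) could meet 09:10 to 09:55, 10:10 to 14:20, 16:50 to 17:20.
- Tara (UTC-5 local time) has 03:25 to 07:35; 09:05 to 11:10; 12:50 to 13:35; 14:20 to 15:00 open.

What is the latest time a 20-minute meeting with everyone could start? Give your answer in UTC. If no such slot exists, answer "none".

Ana in UTC: 08:30-09:30, 10:45-19:40 (add 2h to convert from UTC-2).
Nadia in UTC: 08:30-09:05, 15:20-15:50, 17:45-19:25 (add 2h to convert from UTC-2).
Kira in UTC: 08:25-10:40, 14:00-15:00, 15:55-16:55, 18:40-19:15 (add 2h to convert from UTC-2).
Zubin in UTC: 11:10-11:55, 12:10-16:20, 18:50-19:20 (add 2h to convert from UTC-2).
Tara in UTC: 08:25-12:35, 14:05-16:10, 17:50-18:35, 19:20-20:00 (add 5h to convert from UTC-5).
Ana ∩ Nadia: 08:30-09:05, 15:20-15:50, 17:45-19:25.
Ana ∩ Nadia ∩ Kira: 08:30-09:05, 18:40-19:15.
Ana ∩ Nadia ∩ Kira ∩ Zubin: 18:50-19:15.
Ana ∩ Nadia ∩ Kira ∩ Zubin ∩ Tara: ∅.
There is no time when everyone is free.
No common window is at least 20 minutes long.

none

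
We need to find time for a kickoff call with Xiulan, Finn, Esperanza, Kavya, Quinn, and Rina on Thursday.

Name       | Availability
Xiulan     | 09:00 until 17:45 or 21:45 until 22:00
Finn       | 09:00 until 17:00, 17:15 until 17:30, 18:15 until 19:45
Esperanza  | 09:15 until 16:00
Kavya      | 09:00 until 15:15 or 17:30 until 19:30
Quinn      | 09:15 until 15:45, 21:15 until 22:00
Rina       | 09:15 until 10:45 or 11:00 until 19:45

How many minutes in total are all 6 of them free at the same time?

345

Xiulan ∩ Finn: 09:00-17:00, 17:15-17:30.
Xiulan ∩ Finn ∩ Esperanza: 09:15-16:00.
Xiulan ∩ Finn ∩ Esperanza ∩ Kavya: 09:15-15:15.
Xiulan ∩ Finn ∩ Esperanza ∩ Kavya ∩ Quinn: 09:15-15:15.
Xiulan ∩ Finn ∩ Esperanza ∩ Kavya ∩ Quinn ∩ Rina: 09:15-10:45, 11:00-15:15.
Summing the common windows: 90 + 255 = 345 minutes.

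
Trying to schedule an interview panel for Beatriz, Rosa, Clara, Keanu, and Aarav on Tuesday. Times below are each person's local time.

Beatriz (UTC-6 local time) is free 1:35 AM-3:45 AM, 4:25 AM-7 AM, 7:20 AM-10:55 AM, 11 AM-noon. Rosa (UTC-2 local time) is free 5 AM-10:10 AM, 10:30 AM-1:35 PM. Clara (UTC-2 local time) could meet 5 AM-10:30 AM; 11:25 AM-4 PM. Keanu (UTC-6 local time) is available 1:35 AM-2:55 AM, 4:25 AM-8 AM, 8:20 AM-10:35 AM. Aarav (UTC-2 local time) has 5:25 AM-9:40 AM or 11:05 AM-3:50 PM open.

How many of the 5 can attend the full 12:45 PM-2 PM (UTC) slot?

2

Beatriz in UTC: 07:35-09:45, 10:25-13:00, 13:20-16:55, 17:00-18:00 (add 6h to convert from UTC-6).
Rosa in UTC: 07:00-12:10, 12:30-15:35 (add 2h to convert from UTC-2).
Clara in UTC: 07:00-12:30, 13:25-18:00 (add 2h to convert from UTC-2).
Keanu in UTC: 07:35-08:55, 10:25-14:00, 14:20-16:35 (add 6h to convert from UTC-6).
Aarav in UTC: 07:25-11:40, 13:05-17:50 (add 2h to convert from UTC-2).
Rosa and Keanu can make the full 12:45-14:00 slot — that's 2.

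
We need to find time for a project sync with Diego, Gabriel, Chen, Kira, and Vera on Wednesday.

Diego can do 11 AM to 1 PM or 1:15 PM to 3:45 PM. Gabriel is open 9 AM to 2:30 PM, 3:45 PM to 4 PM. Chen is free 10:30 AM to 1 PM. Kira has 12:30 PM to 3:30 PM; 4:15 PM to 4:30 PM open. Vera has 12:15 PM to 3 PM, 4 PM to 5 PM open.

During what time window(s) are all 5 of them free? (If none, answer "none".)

12:30-13:00

Diego ∩ Gabriel: 11:00-13:00, 13:15-14:30.
Diego ∩ Gabriel ∩ Chen: 11:00-13:00.
Diego ∩ Gabriel ∩ Chen ∩ Kira: 12:30-13:00.
Diego ∩ Gabriel ∩ Chen ∩ Kira ∩ Vera: 12:30-13:00.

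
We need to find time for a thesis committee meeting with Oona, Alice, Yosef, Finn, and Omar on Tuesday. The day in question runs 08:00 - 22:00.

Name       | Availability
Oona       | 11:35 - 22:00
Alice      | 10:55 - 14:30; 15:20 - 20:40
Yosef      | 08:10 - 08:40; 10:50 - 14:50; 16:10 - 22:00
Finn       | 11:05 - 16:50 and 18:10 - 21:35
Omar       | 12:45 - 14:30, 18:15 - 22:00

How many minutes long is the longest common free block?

145

Oona ∩ Alice: 11:35-14:30, 15:20-20:40.
Oona ∩ Alice ∩ Yosef: 11:35-14:30, 16:10-20:40.
Oona ∩ Alice ∩ Yosef ∩ Finn: 11:35-14:30, 16:10-16:50, 18:10-20:40.
Oona ∩ Alice ∩ Yosef ∩ Finn ∩ Omar: 12:45-14:30, 18:15-20:40.
The longest is 18:15-20:40 at 145 minutes.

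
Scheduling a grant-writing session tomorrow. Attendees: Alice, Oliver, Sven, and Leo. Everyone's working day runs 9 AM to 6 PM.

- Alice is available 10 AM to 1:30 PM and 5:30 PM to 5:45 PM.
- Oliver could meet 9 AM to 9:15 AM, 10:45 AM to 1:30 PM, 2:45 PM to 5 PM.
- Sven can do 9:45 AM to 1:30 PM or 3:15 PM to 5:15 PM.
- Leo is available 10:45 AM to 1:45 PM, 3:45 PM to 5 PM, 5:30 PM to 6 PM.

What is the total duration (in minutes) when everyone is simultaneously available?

165

Alice ∩ Oliver: 10:45-13:30.
Alice ∩ Oliver ∩ Sven: 10:45-13:30.
Alice ∩ Oliver ∩ Sven ∩ Leo: 10:45-13:30.
That's a single block of 165 minutes.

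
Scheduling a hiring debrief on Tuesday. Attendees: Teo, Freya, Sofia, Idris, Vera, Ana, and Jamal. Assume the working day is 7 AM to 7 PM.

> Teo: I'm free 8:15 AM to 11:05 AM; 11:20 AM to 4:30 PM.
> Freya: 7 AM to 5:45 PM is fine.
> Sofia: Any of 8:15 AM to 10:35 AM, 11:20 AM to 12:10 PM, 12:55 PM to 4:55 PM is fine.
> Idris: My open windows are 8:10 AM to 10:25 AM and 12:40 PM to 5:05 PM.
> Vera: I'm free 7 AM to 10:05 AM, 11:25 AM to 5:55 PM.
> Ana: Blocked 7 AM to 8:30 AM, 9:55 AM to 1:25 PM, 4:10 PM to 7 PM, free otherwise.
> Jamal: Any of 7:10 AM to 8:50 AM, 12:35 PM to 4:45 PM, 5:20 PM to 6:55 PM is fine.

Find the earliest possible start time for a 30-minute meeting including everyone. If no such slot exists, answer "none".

Teo free: 08:15-11:05, 11:20-16:30.
Freya free: 07:00-17:45.
Sofia free: 08:15-10:35, 11:20-12:10, 12:55-16:55.
Idris free: 08:10-10:25, 12:40-17:05.
Vera free: 07:00-10:05, 11:25-17:55.
Ana free: 08:30-09:55, 13:25-16:10 (invert busy blocks within the working day).
Jamal free: 07:10-08:50, 12:35-16:45, 17:20-18:55.
Teo ∩ Freya: 08:15-11:05, 11:20-16:30.
Teo ∩ Freya ∩ Sofia: 08:15-10:35, 11:20-12:10, 12:55-16:30.
Teo ∩ Freya ∩ Sofia ∩ Idris: 08:15-10:25, 12:55-16:30.
Teo ∩ Freya ∩ Sofia ∩ Idris ∩ Vera: 08:15-10:05, 12:55-16:30.
Teo ∩ Freya ∩ Sofia ∩ Idris ∩ Vera ∩ Ana: 08:30-09:55, 13:25-16:10.
Teo ∩ Freya ∩ Sofia ∩ Idris ∩ Vera ∩ Ana ∩ Jamal: 08:30-08:50, 13:25-16:10.
The first common window of at least 30 minutes is 13:25-16:10, so the earliest start is 13:25.

13:25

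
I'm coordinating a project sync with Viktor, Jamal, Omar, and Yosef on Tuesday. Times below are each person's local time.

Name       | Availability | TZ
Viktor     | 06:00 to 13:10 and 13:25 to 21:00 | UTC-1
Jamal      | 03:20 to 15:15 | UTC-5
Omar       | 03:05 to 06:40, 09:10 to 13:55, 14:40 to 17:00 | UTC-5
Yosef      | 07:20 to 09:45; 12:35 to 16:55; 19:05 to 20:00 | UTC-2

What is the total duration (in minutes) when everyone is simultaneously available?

Viktor in UTC: 07:00-14:10, 14:25-22:00 (add 1h to convert from UTC-1).
Jamal in UTC: 08:20-20:15 (add 5h to convert from UTC-5).
Omar in UTC: 08:05-11:40, 14:10-18:55, 19:40-22:00 (add 5h to convert from UTC-5).
Yosef in UTC: 09:20-11:45, 14:35-18:55, 21:05-22:00 (add 2h to convert from UTC-2).
Viktor ∩ Jamal: 08:20-14:10, 14:25-20:15.
Viktor ∩ Jamal ∩ Omar: 08:20-11:40, 14:25-18:55, 19:40-20:15.
Viktor ∩ Jamal ∩ Omar ∩ Yosef: 09:20-11:40, 14:35-18:55.
So the common availability across everyone is 09:20-11:40, 14:35-18:55.
Summing the common windows: 140 + 260 = 400 minutes.

400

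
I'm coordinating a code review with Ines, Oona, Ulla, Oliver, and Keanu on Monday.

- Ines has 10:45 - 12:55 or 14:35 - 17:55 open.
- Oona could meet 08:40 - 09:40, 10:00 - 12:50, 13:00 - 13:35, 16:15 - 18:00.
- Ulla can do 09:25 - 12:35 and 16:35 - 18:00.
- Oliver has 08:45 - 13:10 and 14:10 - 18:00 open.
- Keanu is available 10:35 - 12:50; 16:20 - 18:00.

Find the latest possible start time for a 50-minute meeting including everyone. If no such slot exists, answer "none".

17:05

Ines ∩ Oona: 10:45-12:50, 16:15-17:55.
Ines ∩ Oona ∩ Ulla: 10:45-12:35, 16:35-17:55.
Ines ∩ Oona ∩ Ulla ∩ Oliver: 10:45-12:35, 16:35-17:55.
Ines ∩ Oona ∩ Ulla ∩ Oliver ∩ Keanu: 10:45-12:35, 16:35-17:55.
The last common window of at least 50 minutes is 16:35-17:55; a 50-minute meeting can start as late as 17:05 and still end by 17:55.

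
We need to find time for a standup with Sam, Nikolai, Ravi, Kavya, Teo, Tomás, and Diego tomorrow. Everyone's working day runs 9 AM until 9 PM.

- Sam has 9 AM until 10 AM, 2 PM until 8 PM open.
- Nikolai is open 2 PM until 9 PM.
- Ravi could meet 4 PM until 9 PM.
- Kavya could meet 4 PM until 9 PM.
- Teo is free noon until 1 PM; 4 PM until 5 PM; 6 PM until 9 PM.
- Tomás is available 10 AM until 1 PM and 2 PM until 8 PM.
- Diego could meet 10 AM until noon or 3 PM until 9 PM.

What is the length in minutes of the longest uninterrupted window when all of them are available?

120

Sam ∩ Nikolai: 14:00-20:00.
Sam ∩ Nikolai ∩ Ravi: 16:00-20:00.
Sam ∩ Nikolai ∩ Ravi ∩ Kavya: 16:00-20:00.
Sam ∩ Nikolai ∩ Ravi ∩ Kavya ∩ Teo: 16:00-17:00, 18:00-20:00.
Sam ∩ Nikolai ∩ Ravi ∩ Kavya ∩ Teo ∩ Tomás: 16:00-17:00, 18:00-20:00.
Sam ∩ Nikolai ∩ Ravi ∩ Kavya ∩ Teo ∩ Tomás ∩ Diego: 16:00-17:00, 18:00-20:00.
So the common availability across everyone is 16:00-17:00, 18:00-20:00.
The longest is 18:00-20:00 at 120 minutes.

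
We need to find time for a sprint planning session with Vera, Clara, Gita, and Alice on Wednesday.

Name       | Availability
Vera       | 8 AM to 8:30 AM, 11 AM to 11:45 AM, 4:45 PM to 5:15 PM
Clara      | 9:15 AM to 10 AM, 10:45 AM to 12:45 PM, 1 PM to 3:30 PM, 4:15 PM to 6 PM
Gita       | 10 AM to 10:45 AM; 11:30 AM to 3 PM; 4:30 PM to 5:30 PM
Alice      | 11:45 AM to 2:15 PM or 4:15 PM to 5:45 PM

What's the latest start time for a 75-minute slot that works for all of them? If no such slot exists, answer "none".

none

Vera ∩ Clara: 11:00-11:45, 16:45-17:15.
Vera ∩ Clara ∩ Gita: 11:30-11:45, 16:45-17:15.
Vera ∩ Clara ∩ Gita ∩ Alice: 16:45-17:15.
No common window is at least 75 minutes long.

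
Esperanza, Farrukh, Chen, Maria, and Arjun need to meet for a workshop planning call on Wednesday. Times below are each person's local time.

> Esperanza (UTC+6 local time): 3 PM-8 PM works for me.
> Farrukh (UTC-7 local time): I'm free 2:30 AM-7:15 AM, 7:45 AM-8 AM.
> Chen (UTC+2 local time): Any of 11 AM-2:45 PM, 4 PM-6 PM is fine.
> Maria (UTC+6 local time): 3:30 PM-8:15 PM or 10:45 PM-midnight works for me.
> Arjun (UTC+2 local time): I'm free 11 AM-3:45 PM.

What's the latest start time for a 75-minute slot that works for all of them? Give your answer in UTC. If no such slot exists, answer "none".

11:30

Esperanza in UTC: 09:00-14:00 (subtract 6h to convert from UTC+6).
Farrukh in UTC: 09:30-14:15, 14:45-15:00 (add 7h to convert from UTC-7).
Chen in UTC: 09:00-12:45, 14:00-16:00 (subtract 2h to convert from UTC+2).
Maria in UTC: 09:30-14:15, 16:45-18:00 (subtract 6h to convert from UTC+6).
Arjun in UTC: 09:00-13:45 (subtract 2h to convert from UTC+2).
Esperanza ∩ Farrukh: 09:30-14:00.
Esperanza ∩ Farrukh ∩ Chen: 09:30-12:45.
Esperanza ∩ Farrukh ∩ Chen ∩ Maria: 09:30-12:45.
Esperanza ∩ Farrukh ∩ Chen ∩ Maria ∩ Arjun: 09:30-12:45.
The last common window of at least 75 minutes is 09:30-12:45; a 75-minute meeting can start as late as 11:30 and still end by 12:45.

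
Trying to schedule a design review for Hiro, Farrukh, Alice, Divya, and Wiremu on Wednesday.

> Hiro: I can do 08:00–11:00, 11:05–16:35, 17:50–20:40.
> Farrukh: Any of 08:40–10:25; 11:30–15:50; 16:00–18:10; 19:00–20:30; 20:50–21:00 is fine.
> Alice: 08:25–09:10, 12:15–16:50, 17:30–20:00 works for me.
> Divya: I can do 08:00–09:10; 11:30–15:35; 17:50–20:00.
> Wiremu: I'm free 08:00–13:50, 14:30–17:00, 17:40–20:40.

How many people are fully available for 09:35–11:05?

1

Wiremu can make the full 09:35-11:05 slot — that's 1.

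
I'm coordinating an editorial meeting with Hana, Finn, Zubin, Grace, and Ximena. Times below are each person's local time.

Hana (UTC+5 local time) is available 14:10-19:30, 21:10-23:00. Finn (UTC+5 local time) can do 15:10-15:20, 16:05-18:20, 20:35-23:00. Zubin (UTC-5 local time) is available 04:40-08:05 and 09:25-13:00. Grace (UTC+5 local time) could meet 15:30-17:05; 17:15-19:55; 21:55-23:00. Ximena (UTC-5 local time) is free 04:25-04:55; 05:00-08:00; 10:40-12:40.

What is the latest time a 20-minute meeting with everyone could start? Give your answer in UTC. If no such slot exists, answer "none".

17:20

Hana in UTC: 09:10-14:30, 16:10-18:00 (subtract 5h to convert from UTC+5).
Finn in UTC: 10:10-10:20, 11:05-13:20, 15:35-18:00 (subtract 5h to convert from UTC+5).
Zubin in UTC: 09:40-13:05, 14:25-18:00 (add 5h to convert from UTC-5).
Grace in UTC: 10:30-12:05, 12:15-14:55, 16:55-18:00 (subtract 5h to convert from UTC+5).
Ximena in UTC: 09:25-09:55, 10:00-13:00, 15:40-17:40 (add 5h to convert from UTC-5).
Hana ∩ Finn: 10:10-10:20, 11:05-13:20, 16:10-18:00.
Hana ∩ Finn ∩ Zubin: 10:10-10:20, 11:05-13:05, 16:10-18:00.
Hana ∩ Finn ∩ Zubin ∩ Grace: 11:05-12:05, 12:15-13:05, 16:55-18:00.
Hana ∩ Finn ∩ Zubin ∩ Grace ∩ Ximena: 11:05-12:05, 12:15-13:00, 16:55-17:40.
The last common window of at least 20 minutes is 16:55-17:40; a 20-minute meeting can start as late as 17:20 and still end by 17:40.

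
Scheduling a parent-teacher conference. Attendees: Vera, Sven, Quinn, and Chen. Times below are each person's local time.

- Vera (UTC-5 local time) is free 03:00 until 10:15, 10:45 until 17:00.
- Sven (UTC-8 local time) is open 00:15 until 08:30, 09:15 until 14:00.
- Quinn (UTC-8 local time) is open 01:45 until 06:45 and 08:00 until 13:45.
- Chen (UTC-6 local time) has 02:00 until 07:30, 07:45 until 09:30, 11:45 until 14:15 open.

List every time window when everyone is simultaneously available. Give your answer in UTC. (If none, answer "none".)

Vera in UTC: 08:00-15:15, 15:45-22:00 (add 5h to convert from UTC-5).
Sven in UTC: 08:15-16:30, 17:15-22:00 (add 8h to convert from UTC-8).
Quinn in UTC: 09:45-14:45, 16:00-21:45 (add 8h to convert from UTC-8).
Chen in UTC: 08:00-13:30, 13:45-15:30, 17:45-20:15 (add 6h to convert from UTC-6).
Vera ∩ Sven: 08:15-15:15, 15:45-16:30, 17:15-22:00.
Vera ∩ Sven ∩ Quinn: 09:45-14:45, 16:00-16:30, 17:15-21:45.
Vera ∩ Sven ∩ Quinn ∩ Chen: 09:45-13:30, 13:45-14:45, 17:45-20:15.
So the common availability across everyone is 09:45-13:30, 13:45-14:45, 17:45-20:15.

09:45-13:30, 13:45-14:45, 17:45-20:15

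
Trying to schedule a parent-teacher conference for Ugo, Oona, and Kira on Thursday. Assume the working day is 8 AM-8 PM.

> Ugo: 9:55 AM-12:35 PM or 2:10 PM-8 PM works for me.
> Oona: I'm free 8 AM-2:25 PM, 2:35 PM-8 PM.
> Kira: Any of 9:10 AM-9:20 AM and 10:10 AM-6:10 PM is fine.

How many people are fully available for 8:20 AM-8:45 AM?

Oona can make the full 08:20-08:45 slot — that's 1.

1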